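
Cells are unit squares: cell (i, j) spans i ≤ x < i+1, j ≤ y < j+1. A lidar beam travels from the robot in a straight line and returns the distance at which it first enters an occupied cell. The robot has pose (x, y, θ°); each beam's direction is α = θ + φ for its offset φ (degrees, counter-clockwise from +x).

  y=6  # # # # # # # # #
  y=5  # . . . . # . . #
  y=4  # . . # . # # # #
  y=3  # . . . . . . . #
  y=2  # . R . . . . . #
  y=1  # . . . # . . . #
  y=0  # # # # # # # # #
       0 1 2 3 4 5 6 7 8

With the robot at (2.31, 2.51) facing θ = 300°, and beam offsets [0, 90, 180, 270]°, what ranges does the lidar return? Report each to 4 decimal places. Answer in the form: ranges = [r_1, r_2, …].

beam 1: φ=0°, α=300°
  cosα=0.5000 sinα=-0.8660 | (2,2) | tMaxX 1.3800 tMaxY 0.5889 | tΔX 2.0000 tΔY 1.1547
    t=0.5889 [y] (2,1)
    t=1.3800 [x] (3,1)
    t=1.7436 [y] (3,0) — stop
  → r_1 = 1.7436
beam 2: φ=90°, α=30°
  cosα=0.8660 sinα=0.5000 | (2,2) | tMaxX 0.7967 tMaxY 0.9800 | tΔX 1.1547 tΔY 2.0000
    t=0.7967 [x] (3,2)
    t=0.9800 [y] (3,3)
    t=1.9514 [x] (4,3)
    t=2.9800 [y] (4,4)
    t=3.1061 [x] (5,4) — stop
  → r_2 = 3.1061
beam 3: φ=180°, α=120°
  cosα=-0.5000 sinα=0.8660 | (2,2) | tMaxX 0.6200 tMaxY 0.5658 | tΔX 2.0000 tΔY 1.1547
    t=0.5658 [y] (2,3)
    t=0.6200 [x] (1,3)
    t=1.7205 [y] (1,4)
    t=2.6200 [x] (0,4) — stop
  → r_3 = 2.6200
beam 4: φ=270°, α=210°
  cosα=-0.8660 sinα=-0.5000 | (2,2) | tMaxX 0.3580 tMaxY 1.0200 | tΔX 1.1547 tΔY 2.0000
    t=0.3580 [x] (1,2)
    t=1.0200 [y] (1,1)
    t=1.5127 [x] (0,1) — stop
  → r_4 = 1.5127

ranges = [1.7436, 3.1061, 2.6200, 1.5127]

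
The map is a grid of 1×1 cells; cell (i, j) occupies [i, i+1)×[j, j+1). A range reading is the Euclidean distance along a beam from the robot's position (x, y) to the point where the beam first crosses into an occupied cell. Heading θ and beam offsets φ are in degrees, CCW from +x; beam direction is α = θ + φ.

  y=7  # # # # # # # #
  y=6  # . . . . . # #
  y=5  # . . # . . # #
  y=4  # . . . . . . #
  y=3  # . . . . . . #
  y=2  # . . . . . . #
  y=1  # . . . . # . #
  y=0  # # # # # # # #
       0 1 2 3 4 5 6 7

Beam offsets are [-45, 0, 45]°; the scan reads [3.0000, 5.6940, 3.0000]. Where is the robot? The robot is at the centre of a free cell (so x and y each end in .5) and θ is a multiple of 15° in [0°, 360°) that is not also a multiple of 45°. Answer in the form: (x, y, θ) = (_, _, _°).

Candidates: 32 free-cell centres × 16 headings = 512 poses. Raycast each; keep the one whose scan matches to 4 dp.
  (1.5, 2.5, 210°): beam 1 = 0.5176 ≠ 3.0000 ✗
  (1.5, 1.5, 15°): beam 1 = 1.0000 ≠ 3.0000 ✗
  (4.5, 2.5, 330°): beam 1 = 1.5529 ≠ 3.0000 ✗
  (2.5, 1.5, 330°): beam 1 = 0.5176 ≠ 3.0000 ✗
  …
  (1.5, 2.5, 15°): r_1=3.0000, r_2=5.6940, r_3=3.0000 — all match ✓
Only this pose fits every beam.

(x, y, θ) = (1.5, 2.5, 15°)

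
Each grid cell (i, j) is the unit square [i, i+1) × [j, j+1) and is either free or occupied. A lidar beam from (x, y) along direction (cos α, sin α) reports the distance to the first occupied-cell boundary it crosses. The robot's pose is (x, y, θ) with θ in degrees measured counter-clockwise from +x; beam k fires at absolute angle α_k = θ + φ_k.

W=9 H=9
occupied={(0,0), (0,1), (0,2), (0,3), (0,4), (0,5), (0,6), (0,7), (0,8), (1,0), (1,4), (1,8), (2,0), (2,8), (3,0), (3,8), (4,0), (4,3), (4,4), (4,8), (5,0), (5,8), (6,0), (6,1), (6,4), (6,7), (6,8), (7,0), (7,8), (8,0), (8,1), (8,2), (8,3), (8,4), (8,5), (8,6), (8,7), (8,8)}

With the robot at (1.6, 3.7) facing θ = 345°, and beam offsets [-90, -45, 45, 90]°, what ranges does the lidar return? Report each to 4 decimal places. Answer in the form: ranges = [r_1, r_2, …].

ranges = [2.3182, 3.1177, 7.3901, 0.3106]

beam 1: φ=-90°, α=255°
  direction (-0.2588, -0.9659); cell (1,3); t to first gridline: x 2.3182, y 0.7247 (then +3.8637 / +1.0353)
    (1,2) via y @ 0.7247
    (1,1) via y @ 1.7600
    (0,1) via x @ 2.3182  # hit
  → r_1 = 2.3182
beam 2: φ=-45°, α=300°
  direction (0.5000, -0.8660); cell (1,3); t to first gridline: x 0.8000, y 0.8083 (then +2.0000 / +1.1547)
    (2,3) via x @ 0.8000
    (2,2) via y @ 0.8083
    (2,1) via y @ 1.9630
    (3,1) via x @ 2.8000
    (3,0) via y @ 3.1177  # hit
  → r_2 = 3.1177
beam 3: φ=45°, α=30°
  direction (0.8660, 0.5000); cell (1,3); t to first gridline: x 0.4619, y 0.6000 (then +1.1547 / +2.0000)
    (2,3) via x @ 0.4619
    (2,4) via y @ 0.6000
    (3,4) via x @ 1.6166
    (3,5) via y @ 2.6000
    (4,5) via x @ 2.7713
    (5,5) via x @ 3.9260
    (5,6) via y @ 4.6000
    (6,6) via x @ 5.0807
    (7,6) via x @ 6.2354
    (7,7) via y @ 6.6000
    (8,7) via x @ 7.3901  # hit
  → r_3 = 7.3901
beam 4: φ=90°, α=75°
  direction (0.2588, 0.9659); cell (1,3); t to first gridline: x 1.5455, y 0.3106 (then +3.8637 / +1.0353)
    (1,4) via y @ 0.3106  # hit
  → r_4 = 0.3106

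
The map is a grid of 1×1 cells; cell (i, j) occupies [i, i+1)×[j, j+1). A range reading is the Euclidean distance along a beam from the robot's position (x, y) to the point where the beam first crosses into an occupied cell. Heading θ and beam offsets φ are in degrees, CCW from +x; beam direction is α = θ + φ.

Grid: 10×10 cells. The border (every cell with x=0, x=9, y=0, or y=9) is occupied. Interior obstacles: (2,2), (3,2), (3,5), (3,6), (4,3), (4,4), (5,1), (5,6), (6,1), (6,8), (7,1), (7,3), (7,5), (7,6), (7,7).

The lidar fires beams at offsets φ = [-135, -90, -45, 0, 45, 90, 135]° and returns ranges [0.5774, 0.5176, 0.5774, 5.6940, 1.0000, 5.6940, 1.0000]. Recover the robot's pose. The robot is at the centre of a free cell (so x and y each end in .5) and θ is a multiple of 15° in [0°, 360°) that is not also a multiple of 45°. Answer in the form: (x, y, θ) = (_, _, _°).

(x, y, θ) = (6.5, 7.5, 165°)

The pose lattice has 49·16 = 784 candidates. Test each by forward raycasting.
  (2.5, 7.5, 120°): beam 1 = 2.5882 ≠ 0.5774 ✗
  (6.5, 5.5, 330°): beam 1 = 1.9319 ≠ 0.5774 ✗
  (4.5, 1.5, 165°): beam 2 = 1.5529 ≠ 0.5176 ✗
  (8.5, 3.5, 195°): beam 1 = 1.0000 ≠ 0.5774 ✗
  (2.5, 5.5, 240°): beam 1 = 3.6235 ≠ 0.5774 ✗
  …
  (6.5, 7.5, 165°): r_1=0.5774, r_2=0.5176, r_3=0.5774, r_4=5.6940, r_5=1.0000, r_6=5.6940, r_7=1.0000 — all match ✓
Unique over the lattice → pose = (6.5, 7.5, 165°).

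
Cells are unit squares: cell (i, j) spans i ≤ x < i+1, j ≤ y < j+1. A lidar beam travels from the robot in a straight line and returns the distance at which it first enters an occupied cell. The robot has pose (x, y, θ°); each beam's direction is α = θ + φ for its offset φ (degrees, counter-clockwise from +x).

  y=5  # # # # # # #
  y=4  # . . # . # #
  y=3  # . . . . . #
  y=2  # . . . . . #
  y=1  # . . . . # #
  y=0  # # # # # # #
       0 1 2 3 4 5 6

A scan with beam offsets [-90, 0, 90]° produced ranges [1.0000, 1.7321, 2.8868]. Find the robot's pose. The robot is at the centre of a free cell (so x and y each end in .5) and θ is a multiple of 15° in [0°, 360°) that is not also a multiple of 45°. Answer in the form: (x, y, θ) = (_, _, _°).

(x, y, θ) = (2.5, 3.5, 150°)

Enumerate (i+0.5, j+0.5, θ) over the 17 free cells and 16 admissible headings. For each, cast all 3 beams and compare to the given ranges.
  (2.5, 2.5, 75°): beam 1 = 2.5882 ≠ 1.0000 ✗
  (2.5, 1.5, 345°): beam 1 = 0.5176 ≠ 1.0000 ✗
  (3.5, 3.5, 30°): beam 1 = 2.8868 ≠ 1.0000 ✗
  (2.5, 4.5, 120°): beam 1 = 0.5774 ≠ 1.0000 ✗
  …
  (2.5, 3.5, 150°): r_1=1.0000, r_2=1.7321, r_3=2.8868 — all match ✓
No second candidate reproduces the full scan.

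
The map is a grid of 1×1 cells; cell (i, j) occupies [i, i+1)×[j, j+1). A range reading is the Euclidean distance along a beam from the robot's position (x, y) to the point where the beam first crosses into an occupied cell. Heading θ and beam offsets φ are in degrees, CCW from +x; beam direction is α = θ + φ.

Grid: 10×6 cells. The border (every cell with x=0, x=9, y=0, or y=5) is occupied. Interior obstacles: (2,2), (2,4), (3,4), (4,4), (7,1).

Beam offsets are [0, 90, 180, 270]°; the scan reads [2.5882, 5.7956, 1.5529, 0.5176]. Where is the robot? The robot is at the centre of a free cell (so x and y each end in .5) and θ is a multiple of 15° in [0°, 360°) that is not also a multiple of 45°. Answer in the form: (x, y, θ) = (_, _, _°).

(x, y, θ) = (8.5, 2.5, 105°)

Enumerate (i+0.5, j+0.5, θ) over the 27 free cells and 16 admissible headings. For each, cast all 4 beams and compare to the given ranges.
  (2.5, 1.5, 150°): beam 1 = 1.7321 ≠ 2.5882 ✗
  (7.5, 3.5, 75°): beam 1 = 1.5529 ≠ 2.5882 ✗
  (4.5, 1.5, 345°): beam 1 = 1.9319 ≠ 2.5882 ✗
  (5.5, 2.5, 15°): beam 1 = 3.6235 ≠ 2.5882 ✗
  (1.5, 3.5, 60°): beam 1 = 1.0000 ≠ 2.5882 ✗
  …
  (8.5, 2.5, 105°): r_1=2.5882, r_2=5.7956, r_3=1.5529, r_4=0.5176 — all match ✓
Only this pose fits every beam.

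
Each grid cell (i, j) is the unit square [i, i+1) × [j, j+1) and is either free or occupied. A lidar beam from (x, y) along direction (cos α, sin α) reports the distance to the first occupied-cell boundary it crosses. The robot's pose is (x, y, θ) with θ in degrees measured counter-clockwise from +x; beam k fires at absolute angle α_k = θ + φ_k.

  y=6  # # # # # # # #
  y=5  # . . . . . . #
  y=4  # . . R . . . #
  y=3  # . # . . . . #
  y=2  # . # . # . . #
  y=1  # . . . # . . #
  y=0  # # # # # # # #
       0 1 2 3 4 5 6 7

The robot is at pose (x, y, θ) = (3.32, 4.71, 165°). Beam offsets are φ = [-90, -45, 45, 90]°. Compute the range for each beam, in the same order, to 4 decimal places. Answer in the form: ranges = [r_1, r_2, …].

ranges = [1.3355, 1.4896, 1.4200, 1.2364]

beam 1: φ=-90°, α=75°
  d=(0.2588,0.9659)  start (3,4)  tX=2.6273 tY=0.3002  stride 1/|dx|=3.8637 1/|dy|=1.0353
    cross y-line → (3,5), t=0.3002
    cross y-line → (3,6), t=1.3355 (wall)
  → r_1 = 1.3355
beam 2: φ=-45°, α=120°
  d=(-0.5000,0.8660)  start (3,4)  tX=0.6400 tY=0.3349  stride 1/|dx|=2.0000 1/|dy|=1.1547
    cross y-line → (3,5), t=0.3349
    cross x-line → (2,5), t=0.6400
    cross y-line → (2,6), t=1.4896 (wall)
  → r_2 = 1.4896
beam 3: φ=45°, α=210°
  d=(-0.8660,-0.5000)  start (3,4)  tX=0.3695 tY=1.4200  stride 1/|dx|=1.1547 1/|dy|=2.0000
    cross x-line → (2,4), t=0.3695
    cross y-line → (2,3), t=1.4200 (wall)
  → r_3 = 1.4200
beam 4: φ=90°, α=255°
  d=(-0.2588,-0.9659)  start (3,4)  tX=1.2364 tY=0.7350  stride 1/|dx|=3.8637 1/|dy|=1.0353
    cross y-line → (3,3), t=0.7350
    cross x-line → (2,3), t=1.2364 (wall)
  → r_4 = 1.2364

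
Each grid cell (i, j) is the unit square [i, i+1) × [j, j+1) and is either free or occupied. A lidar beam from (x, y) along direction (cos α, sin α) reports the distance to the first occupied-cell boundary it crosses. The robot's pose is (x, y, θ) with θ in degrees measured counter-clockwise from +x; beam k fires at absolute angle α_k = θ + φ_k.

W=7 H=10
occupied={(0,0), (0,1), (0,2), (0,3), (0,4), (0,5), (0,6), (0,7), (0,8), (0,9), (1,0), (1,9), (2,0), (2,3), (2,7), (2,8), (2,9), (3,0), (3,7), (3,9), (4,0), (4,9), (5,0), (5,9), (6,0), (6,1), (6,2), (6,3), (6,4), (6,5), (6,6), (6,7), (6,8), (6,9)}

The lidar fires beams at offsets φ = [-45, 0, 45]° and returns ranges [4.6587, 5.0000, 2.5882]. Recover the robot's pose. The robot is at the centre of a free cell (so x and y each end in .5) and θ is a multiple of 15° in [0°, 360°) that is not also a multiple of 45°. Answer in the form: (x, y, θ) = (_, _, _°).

The pose lattice has 36·16 = 576 candidates. Test each by forward raycasting.
  (3.5, 1.5, 30°): beam 1 = 1.9319 ≠ 4.6587 ✗
  (5.5, 7.5, 75°): beam 1 = 0.5774 ≠ 4.6587 ✗
  (5.5, 8.5, 330°): beam 1 = 1.9319 ≠ 4.6587 ✗
  …
  (5.5, 3.5, 210°): r_1=4.6587, r_2=5.0000, r_3=2.5882 — all match ✓
No second candidate reproduces the full scan.

(x, y, θ) = (5.5, 3.5, 210°)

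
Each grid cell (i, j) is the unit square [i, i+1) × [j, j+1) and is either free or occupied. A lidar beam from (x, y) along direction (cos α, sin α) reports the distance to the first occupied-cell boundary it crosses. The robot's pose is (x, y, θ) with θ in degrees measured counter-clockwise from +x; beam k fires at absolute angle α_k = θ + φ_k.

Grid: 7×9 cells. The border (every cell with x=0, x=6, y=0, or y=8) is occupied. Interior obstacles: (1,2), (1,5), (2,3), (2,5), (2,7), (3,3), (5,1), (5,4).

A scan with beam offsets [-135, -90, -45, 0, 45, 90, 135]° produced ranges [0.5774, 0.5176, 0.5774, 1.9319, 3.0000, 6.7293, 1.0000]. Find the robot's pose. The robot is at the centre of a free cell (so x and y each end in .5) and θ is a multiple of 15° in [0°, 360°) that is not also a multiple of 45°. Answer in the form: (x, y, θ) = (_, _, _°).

The pose lattice has 27·16 = 432 candidates. Test each by forward raycasting.
  (4.5, 3.5, 345°): beam 2 = 2.5882 ≠ 0.5176 ✗
  (3.5, 7.5, 345°): beam 2 = 1.9319 ≠ 0.5176 ✗
  (2.5, 2.5, 300°): beam 1 = 0.5176 ≠ 0.5774 ✗
  (1.5, 7.5, 195°): beam 4 = 0.5176 ≠ 1.9319 ✗
  …
  (5.5, 7.5, 165°): r_1=0.5774, r_2=0.5176, r_3=0.5774, r_4=1.9319, r_5=3.0000, r_6=6.7293, r_7=1.0000 — all match ✓
Only this pose fits every beam.

(x, y, θ) = (5.5, 7.5, 165°)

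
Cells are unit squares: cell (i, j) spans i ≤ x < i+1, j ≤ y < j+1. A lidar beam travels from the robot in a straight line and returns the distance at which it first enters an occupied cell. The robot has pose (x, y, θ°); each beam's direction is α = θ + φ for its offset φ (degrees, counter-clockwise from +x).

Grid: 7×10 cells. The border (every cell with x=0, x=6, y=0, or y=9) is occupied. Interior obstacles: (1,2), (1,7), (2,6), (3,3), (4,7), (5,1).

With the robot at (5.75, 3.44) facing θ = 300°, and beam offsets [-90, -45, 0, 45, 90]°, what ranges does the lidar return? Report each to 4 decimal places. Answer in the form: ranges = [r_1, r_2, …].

ranges = [4.8800, 1.4908, 0.5000, 0.2588, 0.2887]

beam 1: φ=-90°, α=210°
  cosα=-0.8660 sinα=-0.5000 | (5,3) | tMaxX 0.8660 tMaxY 0.8800 | tΔX 1.1547 tΔY 2.0000
    t=0.8660 [x] (4,3)
    t=0.8800 [y] (4,2)
    t=2.0207 [x] (3,2)
    t=2.8800 [y] (3,1)
    t=3.1754 [x] (2,1)
    t=4.3301 [x] (1,1)
    t=4.8800 [y] (1,0) — stop
  → r_1 = 4.8800
beam 2: φ=-45°, α=255°
  cosα=-0.2588 sinα=-0.9659 | (5,3) | tMaxX 2.8978 tMaxY 0.4555 | tΔX 3.8637 tΔY 1.0353
    t=0.4555 [y] (5,2)
    t=1.4908 [y] (5,1) — stop
  → r_2 = 1.4908
beam 3: φ=0°, α=300°
  cosα=0.5000 sinα=-0.8660 | (5,3) | tMaxX 0.5000 tMaxY 0.5081 | tΔX 2.0000 tΔY 1.1547
    t=0.5000 [x] (6,3) — stop
  → r_3 = 0.5000
beam 4: φ=45°, α=345°
  cosα=0.9659 sinα=-0.2588 | (5,3) | tMaxX 0.2588 tMaxY 1.7000 | tΔX 1.0353 tΔY 3.8637
    t=0.2588 [x] (6,3) — stop
  → r_4 = 0.2588
beam 5: φ=90°, α=30°
  cosα=0.8660 sinα=0.5000 | (5,3) | tMaxX 0.2887 tMaxY 1.1200 | tΔX 1.1547 tΔY 2.0000
    t=0.2887 [x] (6,3) — stop
  → r_5 = 0.2887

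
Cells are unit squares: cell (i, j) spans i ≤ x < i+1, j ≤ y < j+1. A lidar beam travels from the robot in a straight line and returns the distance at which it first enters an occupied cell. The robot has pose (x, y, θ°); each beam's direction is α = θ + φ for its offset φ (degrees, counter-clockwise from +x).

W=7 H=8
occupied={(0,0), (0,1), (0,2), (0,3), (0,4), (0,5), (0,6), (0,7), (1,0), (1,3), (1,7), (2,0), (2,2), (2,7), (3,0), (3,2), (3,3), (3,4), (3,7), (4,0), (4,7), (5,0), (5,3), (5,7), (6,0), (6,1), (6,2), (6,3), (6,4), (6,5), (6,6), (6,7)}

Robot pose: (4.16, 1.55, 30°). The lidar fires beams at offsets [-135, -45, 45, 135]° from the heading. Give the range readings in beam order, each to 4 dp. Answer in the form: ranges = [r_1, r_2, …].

beam 1: φ=-135°, α=255°
  direction (-0.2588, -0.9659); cell (4,1); t to first gridline: x 0.6182, y 0.5694 (then +3.8637 / +1.0353)
    (4,0) via y @ 0.5694  # hit
  → r_1 = 0.5694
beam 2: φ=-45°, α=345°
  direction (0.9659, -0.2588); cell (4,1); t to first gridline: x 0.8696, y 2.1250 (then +1.0353 / +3.8637)
    (5,1) via x @ 0.8696
    (6,1) via x @ 1.9049  # hit
  → r_2 = 1.9049
beam 3: φ=45°, α=75°
  direction (0.2588, 0.9659); cell (4,1); t to first gridline: x 3.2455, y 0.4659 (then +3.8637 / +1.0353)
    (4,2) via y @ 0.4659
    (4,3) via y @ 1.5012
    (4,4) via y @ 2.5364
    (5,4) via x @ 3.2455
    (5,5) via y @ 3.5717
    (5,6) via y @ 4.6070
    (5,7) via y @ 5.6423  # hit
  → r_3 = 5.6423
beam 4: φ=135°, α=165°
  direction (-0.9659, 0.2588); cell (4,1); t to first gridline: x 0.1656, y 1.7387 (then +1.0353 / +3.8637)
    (3,1) via x @ 0.1656
    (2,1) via x @ 1.2009
    (2,2) via y @ 1.7387  # hit
  → r_4 = 1.7387

ranges = [0.5694, 1.9049, 5.6423, 1.7387]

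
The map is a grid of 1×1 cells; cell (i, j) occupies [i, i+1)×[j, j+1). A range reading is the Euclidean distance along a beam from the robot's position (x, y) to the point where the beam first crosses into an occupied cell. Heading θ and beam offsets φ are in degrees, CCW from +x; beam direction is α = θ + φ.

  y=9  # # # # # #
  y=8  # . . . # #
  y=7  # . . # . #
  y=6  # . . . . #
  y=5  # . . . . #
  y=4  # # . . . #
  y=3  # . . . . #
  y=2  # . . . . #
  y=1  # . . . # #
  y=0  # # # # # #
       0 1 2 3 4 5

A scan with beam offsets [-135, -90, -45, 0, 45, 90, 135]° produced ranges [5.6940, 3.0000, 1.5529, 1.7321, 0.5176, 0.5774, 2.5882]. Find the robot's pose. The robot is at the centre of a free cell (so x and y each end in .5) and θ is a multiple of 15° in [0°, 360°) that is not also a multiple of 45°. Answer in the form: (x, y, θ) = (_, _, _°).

(x, y, θ) = (3.5, 6.5, 30°)

Candidates: 28 free-cell centres × 16 headings = 448 poses. Raycast each; keep the one whose scan matches to 4 dp.
  (3.5, 4.5, 30°): beam 1 = 3.6235 ≠ 5.6940 ✗
  (3.5, 1.5, 60°): beam 1 = 0.5176 ≠ 5.6940 ✗
  (1.5, 8.5, 195°): beam 1 = 0.5774 ≠ 5.6940 ✗
  (1.5, 3.5, 345°): beam 1 = 0.5774 ≠ 5.6940 ✗
  …
  (3.5, 6.5, 30°): r_1=5.6940, r_2=3.0000, r_3=1.5529, r_4=1.7321, r_5=0.5176, r_6=0.5774, r_7=2.5882 — all match ✓
Unique over the lattice → pose = (3.5, 6.5, 30°).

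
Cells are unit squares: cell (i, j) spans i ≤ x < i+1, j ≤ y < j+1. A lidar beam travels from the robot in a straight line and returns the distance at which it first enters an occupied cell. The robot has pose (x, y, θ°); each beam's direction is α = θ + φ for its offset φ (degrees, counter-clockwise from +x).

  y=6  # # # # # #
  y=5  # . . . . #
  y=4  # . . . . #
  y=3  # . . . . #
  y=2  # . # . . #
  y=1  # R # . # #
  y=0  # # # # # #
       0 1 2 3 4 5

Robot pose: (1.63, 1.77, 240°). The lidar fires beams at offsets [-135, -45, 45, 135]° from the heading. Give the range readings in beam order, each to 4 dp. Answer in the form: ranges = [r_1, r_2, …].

beam 1: φ=-135°, α=105°
  cosα=-0.2588 sinα=0.9659 | (1,1) | tMaxX 2.4341 tMaxY 0.2381 | tΔX 3.8637 tΔY 1.0353
    t=0.2381 [y] (1,2)
    t=1.2734 [y] (1,3)
    t=2.3087 [y] (1,4)
    t=2.4341 [x] (0,4) — stop
  → r_1 = 2.4341
beam 2: φ=-45°, α=195°
  cosα=-0.9659 sinα=-0.2588 | (1,1) | tMaxX 0.6522 tMaxY 2.9751 | tΔX 1.0353 tΔY 3.8637
    t=0.6522 [x] (0,1) — stop
  → r_2 = 0.6522
beam 3: φ=45°, α=285°
  cosα=0.2588 sinα=-0.9659 | (1,1) | tMaxX 1.4296 tMaxY 0.7972 | tΔX 3.8637 tΔY 1.0353
    t=0.7972 [y] (1,0) — stop
  → r_3 = 0.7972
beam 4: φ=135°, α=15°
  cosα=0.9659 sinα=0.2588 | (1,1) | tMaxX 0.3831 tMaxY 0.8887 | tΔX 1.0353 tΔY 3.8637
    t=0.3831 [x] (2,1) — stop
  → r_4 = 0.3831

ranges = [2.4341, 0.6522, 0.7972, 0.3831]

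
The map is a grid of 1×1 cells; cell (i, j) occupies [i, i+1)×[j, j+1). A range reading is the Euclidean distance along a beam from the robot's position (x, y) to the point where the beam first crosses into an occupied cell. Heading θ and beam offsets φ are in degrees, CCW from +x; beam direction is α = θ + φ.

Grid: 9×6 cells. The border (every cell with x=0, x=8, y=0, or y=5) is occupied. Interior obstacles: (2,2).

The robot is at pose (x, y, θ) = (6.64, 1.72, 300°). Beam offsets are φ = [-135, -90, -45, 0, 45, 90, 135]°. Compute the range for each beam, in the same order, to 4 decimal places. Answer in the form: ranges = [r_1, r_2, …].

ranges = [3.7684, 1.4400, 0.7454, 0.8314, 1.4080, 1.5704, 3.3957]

beam 1: φ=-135°, α=165°
  cosα=-0.9659 sinα=0.2588 | (6,1) | tMaxX 0.6626 tMaxY 1.0818 | tΔX 1.0353 tΔY 3.8637
    t=0.6626 [x] (5,1)
    t=1.0818 [y] (5,2)
    t=1.6979 [x] (4,2)
    t=2.7331 [x] (3,2)
    t=3.7684 [x] (2,2) — stop
  → r_1 = 3.7684
beam 2: φ=-90°, α=210°
  cosα=-0.8660 sinα=-0.5000 | (6,1) | tMaxX 0.7390 tMaxY 1.4400 | tΔX 1.1547 tΔY 2.0000
    t=0.7390 [x] (5,1)
    t=1.4400 [y] (5,0) — stop
  → r_2 = 1.4400
beam 3: φ=-45°, α=255°
  cosα=-0.2588 sinα=-0.9659 | (6,1) | tMaxX 2.4728 tMaxY 0.7454 | tΔX 3.8637 tΔY 1.0353
    t=0.7454 [y] (6,0) — stop
  → r_3 = 0.7454
beam 4: φ=0°, α=300°
  cosα=0.5000 sinα=-0.8660 | (6,1) | tMaxX 0.7200 tMaxY 0.8314 | tΔX 2.0000 tΔY 1.1547
    t=0.7200 [x] (7,1)
    t=0.8314 [y] (7,0) — stop
  → r_4 = 0.8314
beam 5: φ=45°, α=345°
  cosα=0.9659 sinα=-0.2588 | (6,1) | tMaxX 0.3727 tMaxY 2.7819 | tΔX 1.0353 tΔY 3.8637
    t=0.3727 [x] (7,1)
    t=1.4080 [x] (8,1) — stop
  → r_5 = 1.4080
beam 6: φ=90°, α=30°
  cosα=0.8660 sinα=0.5000 | (6,1) | tMaxX 0.4157 tMaxY 0.5600 | tΔX 1.1547 tΔY 2.0000
    t=0.4157 [x] (7,1)
    t=0.5600 [y] (7,2)
    t=1.5704 [x] (8,2) — stop
  → r_6 = 1.5704
beam 7: φ=135°, α=75°
  cosα=0.2588 sinα=0.9659 | (6,1) | tMaxX 1.3909 tMaxY 0.2899 | tΔX 3.8637 tΔY 1.0353
    t=0.2899 [y] (6,2)
    t=1.3252 [y] (6,3)
    t=1.3909 [x] (7,3)
    t=2.3604 [y] (7,4)
    t=3.3957 [y] (7,5) — stop
  → r_7 = 3.3957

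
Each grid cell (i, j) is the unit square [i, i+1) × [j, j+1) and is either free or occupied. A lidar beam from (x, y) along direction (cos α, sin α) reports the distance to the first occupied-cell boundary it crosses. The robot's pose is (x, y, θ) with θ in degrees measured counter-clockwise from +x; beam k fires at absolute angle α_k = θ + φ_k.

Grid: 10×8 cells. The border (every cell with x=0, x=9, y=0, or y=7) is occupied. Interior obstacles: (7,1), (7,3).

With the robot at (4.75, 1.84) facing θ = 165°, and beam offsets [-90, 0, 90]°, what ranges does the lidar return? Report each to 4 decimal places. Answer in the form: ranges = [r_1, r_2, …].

beam 1: φ=-90°, α=75°
  d=(0.2588,0.9659)  start (4,1)  tX=0.9659 tY=0.1656  stride 1/|dx|=3.8637 1/|dy|=1.0353
    cross y-line → (4,2), t=0.1656
    cross x-line → (5,2), t=0.9659
    cross y-line → (5,3), t=1.2009
    cross y-line → (5,4), t=2.2362
    cross y-line → (5,5), t=3.2715
    cross y-line → (5,6), t=4.3067
    cross x-line → (6,6), t=4.8296
    cross y-line → (6,7), t=5.3420 (wall)
  → r_1 = 5.3420
beam 2: φ=0°, α=165°
  d=(-0.9659,0.2588)  start (4,1)  tX=0.7765 tY=0.6182  stride 1/|dx|=1.0353 1/|dy|=3.8637
    cross y-line → (4,2), t=0.6182
    cross x-line → (3,2), t=0.7765
    cross x-line → (2,2), t=1.8117
    cross x-line → (1,2), t=2.8470
    cross x-line → (0,2), t=3.8823 (wall)
  → r_2 = 3.8823
beam 3: φ=90°, α=255°
  d=(-0.2588,-0.9659)  start (4,1)  tX=2.8978 tY=0.8696  stride 1/|dx|=3.8637 1/|dy|=1.0353
    cross y-line → (4,0), t=0.8696 (wall)
  → r_3 = 0.8696

ranges = [5.3420, 3.8823, 0.8696]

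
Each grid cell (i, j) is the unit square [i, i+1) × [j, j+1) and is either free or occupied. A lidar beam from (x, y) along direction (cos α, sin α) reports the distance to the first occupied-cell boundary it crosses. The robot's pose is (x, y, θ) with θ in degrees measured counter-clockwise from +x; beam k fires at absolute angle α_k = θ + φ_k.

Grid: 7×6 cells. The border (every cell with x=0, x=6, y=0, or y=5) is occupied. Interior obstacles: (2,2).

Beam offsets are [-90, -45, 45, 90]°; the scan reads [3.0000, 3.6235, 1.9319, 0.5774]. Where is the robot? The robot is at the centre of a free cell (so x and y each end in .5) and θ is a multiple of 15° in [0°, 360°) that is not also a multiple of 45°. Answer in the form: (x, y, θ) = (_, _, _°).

Enumerate (i+0.5, j+0.5, θ) over the 19 free cells and 16 admissible headings. For each, cast all 4 beams and compare to the given ranges.
  (2.5, 3.5, 30°): beam 1 = 0.5774 ≠ 3.0000 ✗
  (4.5, 1.5, 300°): beam 1 = 1.0000 ≠ 3.0000 ✗
  (2.5, 4.5, 150°): beam 1 = 0.5774 ≠ 3.0000 ✗
  (2.5, 4.5, 60°): beam 1 = 4.0415 ≠ 3.0000 ✗
  …
  (4.5, 1.5, 150°): r_1=3.0000, r_2=3.6235, r_3=1.9319, r_4=0.5774 — all match ✓
Only this pose fits every beam.

(x, y, θ) = (4.5, 1.5, 150°)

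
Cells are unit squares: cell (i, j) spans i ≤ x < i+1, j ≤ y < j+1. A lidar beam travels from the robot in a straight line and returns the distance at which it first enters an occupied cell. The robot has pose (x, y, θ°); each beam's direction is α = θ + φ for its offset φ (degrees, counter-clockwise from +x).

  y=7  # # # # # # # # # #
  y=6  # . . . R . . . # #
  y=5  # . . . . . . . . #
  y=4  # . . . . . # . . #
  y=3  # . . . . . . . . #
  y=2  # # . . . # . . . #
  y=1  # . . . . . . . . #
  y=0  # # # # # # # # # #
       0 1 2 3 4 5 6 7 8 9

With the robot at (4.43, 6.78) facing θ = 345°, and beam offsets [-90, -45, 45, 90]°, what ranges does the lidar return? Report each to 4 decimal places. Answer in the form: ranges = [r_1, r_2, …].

ranges = [5.9839, 3.1400, 0.4400, 0.2278]

beam 1: φ=-90°, α=255°
  direction (-0.2588, -0.9659); cell (4,6); t to first gridline: x 1.6614, y 0.8075 (then +3.8637 / +1.0353)
    (4,5) via y @ 0.8075
    (3,5) via x @ 1.6614
    (3,4) via y @ 1.8428
    (3,3) via y @ 2.8781
    (3,2) via y @ 3.9133
    (3,1) via y @ 4.9486
    (2,1) via x @ 5.5251
    (2,0) via y @ 5.9839  # hit
  → r_1 = 5.9839
beam 2: φ=-45°, α=300°
  direction (0.5000, -0.8660); cell (4,6); t to first gridline: x 1.1400, y 0.9007 (then +2.0000 / +1.1547)
    (4,5) via y @ 0.9007
    (5,5) via x @ 1.1400
    (5,4) via y @ 2.0554
    (6,4) via x @ 3.1400  # hit
  → r_2 = 3.1400
beam 3: φ=45°, α=30°
  direction (0.8660, 0.5000); cell (4,6); t to first gridline: x 0.6582, y 0.4400 (then +1.1547 / +2.0000)
    (4,7) via y @ 0.4400  # hit
  → r_3 = 0.4400
beam 4: φ=90°, α=75°
  direction (0.2588, 0.9659); cell (4,6); t to first gridline: x 2.2023, y 0.2278 (then +3.8637 / +1.0353)
    (4,7) via y @ 0.2278  # hit
  → r_4 = 0.2278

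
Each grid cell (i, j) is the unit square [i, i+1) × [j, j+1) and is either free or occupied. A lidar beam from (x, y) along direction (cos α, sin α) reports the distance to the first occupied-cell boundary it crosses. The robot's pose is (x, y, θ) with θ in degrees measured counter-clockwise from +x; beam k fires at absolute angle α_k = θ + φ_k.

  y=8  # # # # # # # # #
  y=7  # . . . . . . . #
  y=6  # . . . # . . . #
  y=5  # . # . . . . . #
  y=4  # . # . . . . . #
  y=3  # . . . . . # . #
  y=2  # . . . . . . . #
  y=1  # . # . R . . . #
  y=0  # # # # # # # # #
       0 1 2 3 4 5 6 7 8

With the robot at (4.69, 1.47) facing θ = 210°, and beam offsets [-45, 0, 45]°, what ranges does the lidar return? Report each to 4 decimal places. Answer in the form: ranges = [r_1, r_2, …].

ranges = [1.7496, 0.9400, 0.4866]

beam 1: φ=-45°, α=165°
  cosα=-0.9659 sinα=0.2588 | (4,1) | tMaxX 0.7143 tMaxY 2.0478 | tΔX 1.0353 tΔY 3.8637
    t=0.7143 [x] (3,1)
    t=1.7496 [x] (2,1) — stop
  → r_1 = 1.7496
beam 2: φ=0°, α=210°
  cosα=-0.8660 sinα=-0.5000 | (4,1) | tMaxX 0.7967 tMaxY 0.9400 | tΔX 1.1547 tΔY 2.0000
    t=0.7967 [x] (3,1)
    t=0.9400 [y] (3,0) — stop
  → r_2 = 0.9400
beam 3: φ=45°, α=255°
  cosα=-0.2588 sinα=-0.9659 | (4,1) | tMaxX 2.6660 tMaxY 0.4866 | tΔX 3.8637 tΔY 1.0353
    t=0.4866 [y] (4,0) — stop
  → r_3 = 0.4866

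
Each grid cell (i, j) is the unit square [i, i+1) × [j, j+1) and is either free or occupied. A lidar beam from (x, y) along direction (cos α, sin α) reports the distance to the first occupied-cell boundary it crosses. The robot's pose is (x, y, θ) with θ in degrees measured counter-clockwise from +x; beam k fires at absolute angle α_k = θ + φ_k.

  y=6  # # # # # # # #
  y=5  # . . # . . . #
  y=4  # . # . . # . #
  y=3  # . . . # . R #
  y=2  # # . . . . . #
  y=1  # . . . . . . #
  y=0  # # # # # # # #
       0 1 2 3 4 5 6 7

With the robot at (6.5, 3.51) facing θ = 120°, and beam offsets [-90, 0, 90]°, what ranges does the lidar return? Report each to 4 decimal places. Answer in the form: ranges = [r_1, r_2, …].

ranges = [0.5774, 1.0000, 5.0200]

beam 1: φ=-90°, α=30°
  direction (0.8660, 0.5000); cell (6,3); t to first gridline: x 0.5774, y 0.9800 (then +1.1547 / +2.0000)
    (7,3) via x @ 0.5774  # hit
  → r_1 = 0.5774
beam 2: φ=0°, α=120°
  direction (-0.5000, 0.8660); cell (6,3); t to first gridline: x 1.0000, y 0.5658 (then +2.0000 / +1.1547)
    (6,4) via y @ 0.5658
    (5,4) via x @ 1.0000  # hit
  → r_2 = 1.0000
beam 3: φ=90°, α=210°
  direction (-0.8660, -0.5000); cell (6,3); t to first gridline: x 0.5774, y 1.0200 (then +1.1547 / +2.0000)
    (5,3) via x @ 0.5774
    (5,2) via y @ 1.0200
    (4,2) via x @ 1.7321
    (3,2) via x @ 2.8868
    (3,1) via y @ 3.0200
    (2,1) via x @ 4.0415
    (2,0) via y @ 5.0200  # hit
  → r_3 = 5.0200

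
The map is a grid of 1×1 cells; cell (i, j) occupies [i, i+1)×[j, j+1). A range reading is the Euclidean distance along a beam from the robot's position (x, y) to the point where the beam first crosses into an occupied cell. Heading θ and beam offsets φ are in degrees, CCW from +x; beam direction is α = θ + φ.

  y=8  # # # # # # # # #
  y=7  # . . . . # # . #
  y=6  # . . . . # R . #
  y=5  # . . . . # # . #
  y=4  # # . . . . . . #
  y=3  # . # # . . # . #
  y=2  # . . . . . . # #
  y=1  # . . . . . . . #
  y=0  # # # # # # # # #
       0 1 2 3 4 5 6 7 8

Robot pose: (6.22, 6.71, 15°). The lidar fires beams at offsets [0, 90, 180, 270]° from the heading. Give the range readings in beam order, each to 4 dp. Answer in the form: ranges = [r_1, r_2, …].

ranges = [1.8428, 0.3002, 0.2278, 0.7350]

beam 1: φ=0°, α=15°
  direction (0.9659, 0.2588); cell (6,6); t to first gridline: x 0.8075, y 1.1205 (then +1.0353 / +3.8637)
    (7,6) via x @ 0.8075
    (7,7) via y @ 1.1205
    (8,7) via x @ 1.8428  # hit
  → r_1 = 1.8428
beam 2: φ=90°, α=105°
  direction (-0.2588, 0.9659); cell (6,6); t to first gridline: x 0.8500, y 0.3002 (then +3.8637 / +1.0353)
    (6,7) via y @ 0.3002  # hit
  → r_2 = 0.3002
beam 3: φ=180°, α=195°
  direction (-0.9659, -0.2588); cell (6,6); t to first gridline: x 0.2278, y 2.7432 (then +1.0353 / +3.8637)
    (5,6) via x @ 0.2278  # hit
  → r_3 = 0.2278
beam 4: φ=270°, α=285°
  direction (0.2588, -0.9659); cell (6,6); t to first gridline: x 3.0137, y 0.7350 (then +3.8637 / +1.0353)
    (6,5) via y @ 0.7350  # hit
  → r_4 = 0.7350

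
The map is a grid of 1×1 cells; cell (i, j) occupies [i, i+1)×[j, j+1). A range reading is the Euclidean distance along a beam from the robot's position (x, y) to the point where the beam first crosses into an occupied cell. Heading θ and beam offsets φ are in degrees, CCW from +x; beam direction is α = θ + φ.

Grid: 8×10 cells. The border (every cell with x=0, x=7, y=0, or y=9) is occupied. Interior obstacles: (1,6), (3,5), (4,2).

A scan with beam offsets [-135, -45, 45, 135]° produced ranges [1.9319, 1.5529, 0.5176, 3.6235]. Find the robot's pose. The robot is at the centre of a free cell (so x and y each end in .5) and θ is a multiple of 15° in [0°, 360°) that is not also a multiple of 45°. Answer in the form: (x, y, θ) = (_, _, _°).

Enumerate (i+0.5, j+0.5, θ) over the 45 free cells and 16 admissible headings. For each, cast all 4 beams and compare to the given ranges.
  (5.5, 6.5, 15°): beam 1 = 6.3509 ≠ 1.9319 ✗
  (2.5, 7.5, 15°): beam 1 = 1.0000 ≠ 1.9319 ✗
  (3.5, 2.5, 195°): beam 1 = 7.0000 ≠ 1.9319 ✗
  …
  (1.5, 4.5, 150°): r_1=1.9319, r_2=1.5529, r_3=0.5176, r_4=3.6235 — all match ✓
No second candidate reproduces the full scan.

(x, y, θ) = (1.5, 4.5, 150°)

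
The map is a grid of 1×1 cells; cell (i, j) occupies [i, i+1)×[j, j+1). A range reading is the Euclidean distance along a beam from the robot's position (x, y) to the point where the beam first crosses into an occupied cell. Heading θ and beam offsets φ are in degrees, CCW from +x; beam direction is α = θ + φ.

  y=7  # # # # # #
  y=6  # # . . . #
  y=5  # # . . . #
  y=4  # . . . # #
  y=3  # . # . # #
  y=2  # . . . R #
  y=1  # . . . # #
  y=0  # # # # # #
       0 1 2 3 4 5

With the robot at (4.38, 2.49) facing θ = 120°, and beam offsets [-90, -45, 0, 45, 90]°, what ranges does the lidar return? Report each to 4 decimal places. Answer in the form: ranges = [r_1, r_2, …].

ranges = [0.7159, 0.5280, 0.5889, 1.9705, 2.9800]

beam 1: φ=-90°, α=30°
  dir = (cos 30°, sin 30°) = (0.8660, 0.5000); from cell (4,2)
  next x-line at t=0.7159, next y-line at t=1.0200; Δt_x=1.1547, Δt_y=2.0000
    x: enter (5,2) at t=0.7159 ← occupied
  → r_1 = 0.7159
beam 2: φ=-45°, α=75°
  dir = (cos 75°, sin 75°) = (0.2588, 0.9659); from cell (4,2)
  next x-line at t=2.3955, next y-line at t=0.5280; Δt_x=3.8637, Δt_y=1.0353
    y: enter (4,3) at t=0.5280 ← occupied
  → r_2 = 0.5280
beam 3: φ=0°, α=120°
  dir = (cos 120°, sin 120°) = (-0.5000, 0.8660); from cell (4,2)
  next x-line at t=0.7600, next y-line at t=0.5889; Δt_x=2.0000, Δt_y=1.1547
    y: enter (4,3) at t=0.5889 ← occupied
  → r_3 = 0.5889
beam 4: φ=45°, α=165°
  dir = (cos 165°, sin 165°) = (-0.9659, 0.2588); from cell (4,2)
  next x-line at t=0.3934, next y-line at t=1.9705; Δt_x=1.0353, Δt_y=3.8637
    x: enter (3,2) at t=0.3934
    x: enter (2,2) at t=1.4287
    y: enter (2,3) at t=1.9705 ← occupied
  → r_4 = 1.9705
beam 5: φ=90°, α=210°
  dir = (cos 210°, sin 210°) = (-0.8660, -0.5000); from cell (4,2)
  next x-line at t=0.4388, next y-line at t=0.9800; Δt_x=1.1547, Δt_y=2.0000
    x: enter (3,2) at t=0.4388
    y: enter (3,1) at t=0.9800
    x: enter (2,1) at t=1.5935
    x: enter (1,1) at t=2.7482
    y: enter (1,0) at t=2.9800 ← occupied
  → r_5 = 2.9800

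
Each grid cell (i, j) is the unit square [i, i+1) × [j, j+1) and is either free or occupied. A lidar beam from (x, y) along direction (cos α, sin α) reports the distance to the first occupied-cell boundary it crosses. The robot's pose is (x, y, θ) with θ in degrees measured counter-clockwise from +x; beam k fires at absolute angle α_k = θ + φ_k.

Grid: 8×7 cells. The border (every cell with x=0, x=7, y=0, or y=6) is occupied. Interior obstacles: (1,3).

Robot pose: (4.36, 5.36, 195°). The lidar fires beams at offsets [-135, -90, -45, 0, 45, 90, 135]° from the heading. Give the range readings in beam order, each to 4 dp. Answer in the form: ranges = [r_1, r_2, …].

ranges = [0.7390, 0.6626, 1.2800, 3.4785, 5.0345, 4.5138, 3.0484]

beam 1: φ=-135°, α=60°
  direction (0.5000, 0.8660); cell (4,5); t to first gridline: x 1.2800, y 0.7390 (then +2.0000 / +1.1547)
    (4,6) via y @ 0.7390  # hit
  → r_1 = 0.7390
beam 2: φ=-90°, α=105°
  direction (-0.2588, 0.9659); cell (4,5); t to first gridline: x 1.3909, y 0.6626 (then +3.8637 / +1.0353)
    (4,6) via y @ 0.6626  # hit
  → r_2 = 0.6626
beam 3: φ=-45°, α=150°
  direction (-0.8660, 0.5000); cell (4,5); t to first gridline: x 0.4157, y 1.2800 (then +1.1547 / +2.0000)
    (3,5) via x @ 0.4157
    (3,6) via y @ 1.2800  # hit
  → r_3 = 1.2800
beam 4: φ=0°, α=195°
  direction (-0.9659, -0.2588); cell (4,5); t to first gridline: x 0.3727, y 1.3909 (then +1.0353 / +3.8637)
    (3,5) via x @ 0.3727
    (3,4) via y @ 1.3909
    (2,4) via x @ 1.4080
    (1,4) via x @ 2.4433
    (0,4) via x @ 3.4785  # hit
  → r_4 = 3.4785
beam 5: φ=45°, α=240°
  direction (-0.5000, -0.8660); cell (4,5); t to first gridline: x 0.7200, y 0.4157 (then +2.0000 / +1.1547)
    (4,4) via y @ 0.4157
    (3,4) via x @ 0.7200
    (3,3) via y @ 1.5704
    (2,3) via x @ 2.7200
    (2,2) via y @ 2.7251
    (2,1) via y @ 3.8798
    (1,1) via x @ 4.7200
    (1,0) via y @ 5.0345  # hit
  → r_5 = 5.0345
beam 6: φ=90°, α=285°
  direction (0.2588, -0.9659); cell (4,5); t to first gridline: x 2.4728, y 0.3727 (then +3.8637 / +1.0353)
    (4,4) via y @ 0.3727
    (4,3) via y @ 1.4080
    (4,2) via y @ 2.4433
    (5,2) via x @ 2.4728
    (5,1) via y @ 3.4785
    (5,0) via y @ 4.5138  # hit
  → r_6 = 4.5138
beam 7: φ=135°, α=330°
  direction (0.8660, -0.5000); cell (4,5); t to first gridline: x 0.7390, y 0.7200 (then +1.1547 / +2.0000)
    (4,4) via y @ 0.7200
    (5,4) via x @ 0.7390
    (6,4) via x @ 1.8937
    (6,3) via y @ 2.7200
    (7,3) via x @ 3.0484  # hit
  → r_7 = 3.0484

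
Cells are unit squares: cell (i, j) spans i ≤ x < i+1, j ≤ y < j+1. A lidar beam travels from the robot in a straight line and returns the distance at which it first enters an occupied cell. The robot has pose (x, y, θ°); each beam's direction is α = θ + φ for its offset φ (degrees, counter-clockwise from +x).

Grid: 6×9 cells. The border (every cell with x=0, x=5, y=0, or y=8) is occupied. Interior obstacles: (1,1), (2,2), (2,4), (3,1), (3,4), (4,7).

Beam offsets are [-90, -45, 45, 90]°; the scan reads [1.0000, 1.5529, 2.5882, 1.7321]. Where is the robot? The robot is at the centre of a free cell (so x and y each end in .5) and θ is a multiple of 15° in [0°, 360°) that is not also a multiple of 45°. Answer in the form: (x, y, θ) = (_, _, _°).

Enumerate (i+0.5, j+0.5, θ) over the 22 free cells and 16 admissible headings. For each, cast all 4 beams and compare to the given ranges.
  (2.5, 6.5, 105°): beam 1 = 1.9319 ≠ 1.0000 ✗
  (4.5, 5.5, 240°): beam 1 = 4.0415 ≠ 1.0000 ✗
  (4.5, 6.5, 105°): beam 1 = 0.5176 ≠ 1.0000 ✗
  (4.5, 6.5, 255°): beam 1 = 3.6235 ≠ 1.0000 ✗
  …
  (3.5, 6.5, 150°): r_1=1.0000, r_2=1.5529, r_3=2.5882, r_4=1.7321 — all match ✓
Unique over the lattice → pose = (3.5, 6.5, 150°).

(x, y, θ) = (3.5, 6.5, 150°)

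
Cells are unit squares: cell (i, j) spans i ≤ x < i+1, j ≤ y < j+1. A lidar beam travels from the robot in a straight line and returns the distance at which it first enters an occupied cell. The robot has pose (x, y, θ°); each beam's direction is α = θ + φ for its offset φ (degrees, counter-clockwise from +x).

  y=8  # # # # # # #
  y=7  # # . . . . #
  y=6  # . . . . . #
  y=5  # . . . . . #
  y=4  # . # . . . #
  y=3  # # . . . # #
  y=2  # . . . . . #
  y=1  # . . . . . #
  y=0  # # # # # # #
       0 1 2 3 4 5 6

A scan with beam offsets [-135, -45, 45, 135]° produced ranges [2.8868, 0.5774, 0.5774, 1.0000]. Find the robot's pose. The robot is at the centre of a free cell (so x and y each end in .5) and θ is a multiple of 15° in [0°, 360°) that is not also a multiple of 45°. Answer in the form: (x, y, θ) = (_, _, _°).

(x, y, θ) = (1.5, 1.5, 195°)

The pose lattice has 31·16 = 496 candidates. Test each by forward raycasting.
  (3.5, 3.5, 240°): beam 1 = 4.6587 ≠ 2.8868 ✗
  (3.5, 4.5, 60°): beam 1 = 3.6235 ≠ 2.8868 ✗
  (4.5, 2.5, 345°): beam 1 = 3.0000 ≠ 2.8868 ✗
  (5.5, 4.5, 240°): beam 1 = 3.6235 ≠ 2.8868 ✗
  …
  (1.5, 1.5, 195°): r_1=2.8868, r_2=0.5774, r_3=0.5774, r_4=1.0000 — all match ✓
Only this pose fits every beam.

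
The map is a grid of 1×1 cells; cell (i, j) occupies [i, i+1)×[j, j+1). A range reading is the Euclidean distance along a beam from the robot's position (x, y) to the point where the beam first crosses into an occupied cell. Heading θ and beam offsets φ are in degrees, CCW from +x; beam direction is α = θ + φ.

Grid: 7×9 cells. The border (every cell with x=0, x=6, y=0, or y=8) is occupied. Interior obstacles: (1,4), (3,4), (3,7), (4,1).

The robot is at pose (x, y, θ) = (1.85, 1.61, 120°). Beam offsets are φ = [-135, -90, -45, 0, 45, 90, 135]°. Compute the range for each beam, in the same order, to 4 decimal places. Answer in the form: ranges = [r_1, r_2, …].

ranges = [2.2258, 4.7920, 5.5801, 1.7000, 0.8800, 0.9815, 0.6315]

beam 1: φ=-135°, α=345°
  cosα=0.9659 sinα=-0.2588 | (1,1) | tMaxX 0.1553 tMaxY 2.3569 | tΔX 1.0353 tΔY 3.8637
    t=0.1553 [x] (2,1)
    t=1.1906 [x] (3,1)
    t=2.2258 [x] (4,1) — stop
  → r_1 = 2.2258
beam 2: φ=-90°, α=30°
  cosα=0.8660 sinα=0.5000 | (1,1) | tMaxX 0.1732 tMaxY 0.7800 | tΔX 1.1547 tΔY 2.0000
    t=0.1732 [x] (2,1)
    t=0.7800 [y] (2,2)
    t=1.3279 [x] (3,2)
    t=2.4826 [x] (4,2)
    t=2.7800 [y] (4,3)
    t=3.6373 [x] (5,3)
    t=4.7800 [y] (5,4)
    t=4.7920 [x] (6,4) — stop
  → r_2 = 4.7920
beam 3: φ=-45°, α=75°
  cosα=0.2588 sinα=0.9659 | (1,1) | tMaxX 0.5796 tMaxY 0.4038 | tΔX 3.8637 tΔY 1.0353
    t=0.4038 [y] (1,2)
    t=0.5796 [x] (2,2)
    t=1.4390 [y] (2,3)
    t=2.4743 [y] (2,4)
    t=3.5096 [y] (2,5)
    t=4.4433 [x] (3,5)
    t=4.5449 [y] (3,6)
    t=5.5801 [y] (3,7) — stop
  → r_3 = 5.5801
beam 4: φ=0°, α=120°
  cosα=-0.5000 sinα=0.8660 | (1,1) | tMaxX 1.7000 tMaxY 0.4503 | tΔX 2.0000 tΔY 1.1547
    t=0.4503 [y] (1,2)
    t=1.6050 [y] (1,3)
    t=1.7000 [x] (0,3) — stop
  → r_4 = 1.7000
beam 5: φ=45°, α=165°
  cosα=-0.9659 sinα=0.2588 | (1,1) | tMaxX 0.8800 tMaxY 1.5068 | tΔX 1.0353 tΔY 3.8637
    t=0.8800 [x] (0,1) — stop
  → r_5 = 0.8800
beam 6: φ=90°, α=210°
  cosα=-0.8660 sinα=-0.5000 | (1,1) | tMaxX 0.9815 tMaxY 1.2200 | tΔX 1.1547 tΔY 2.0000
    t=0.9815 [x] (0,1) — stop
  → r_6 = 0.9815
beam 7: φ=135°, α=255°
  cosα=-0.2588 sinα=-0.9659 | (1,1) | tMaxX 3.2841 tMaxY 0.6315 | tΔX 3.8637 tΔY 1.0353
    t=0.6315 [y] (1,0) — stop
  → r_7 = 0.6315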